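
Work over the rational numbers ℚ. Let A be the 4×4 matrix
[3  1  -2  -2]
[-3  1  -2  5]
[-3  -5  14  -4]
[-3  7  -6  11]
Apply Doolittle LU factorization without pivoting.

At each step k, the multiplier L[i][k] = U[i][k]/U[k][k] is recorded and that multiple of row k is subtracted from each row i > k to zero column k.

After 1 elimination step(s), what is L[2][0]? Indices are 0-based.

L[2][0] = -1

Step 1: pivot at (0,0) is 3.
  row1 ← row1 − (-1)·row0  ⇒  L[1][0]=-1, U row1=(0, 2, -4, 3)
  row2 ← row2 − (-1)·row0  ⇒  L[2][0]=-1, U row2=(0, -4, 12, -6)
  row3 ← row3 − (-1)·row0  ⇒  L[3][0]=-1, U row3=(0, 8, -8, 9)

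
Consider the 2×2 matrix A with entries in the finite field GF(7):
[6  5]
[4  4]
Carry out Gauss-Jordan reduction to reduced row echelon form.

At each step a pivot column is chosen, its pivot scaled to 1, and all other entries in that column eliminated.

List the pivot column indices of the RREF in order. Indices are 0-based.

pivot columns: 0, 1

[1] R0 /= 6  ⇒  (1, 2)
     R1 -= 4·R0  ⇒  (0, 3)
[2] R1 /= 3  ⇒  (0, 1)
     R0 -= 2·R1  ⇒  (1, 0)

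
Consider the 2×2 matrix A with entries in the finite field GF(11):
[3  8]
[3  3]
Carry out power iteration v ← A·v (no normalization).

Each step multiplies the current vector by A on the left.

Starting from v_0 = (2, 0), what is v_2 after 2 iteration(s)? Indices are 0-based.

v_2 = (0, 3)

v_0 = (2, 0).
v_1 = A·v_0 = (6, 6).
v_2 = A·v_1 = (0, 3).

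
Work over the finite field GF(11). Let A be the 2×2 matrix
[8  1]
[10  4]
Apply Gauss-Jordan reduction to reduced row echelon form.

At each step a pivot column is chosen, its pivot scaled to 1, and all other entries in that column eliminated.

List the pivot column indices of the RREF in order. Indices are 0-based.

pivot columns: 0

[1] R0 /= 8  ⇒  (1, 7)
     R1 -= 10·R0  ⇒  (0, 0)
column 1 empty below row 1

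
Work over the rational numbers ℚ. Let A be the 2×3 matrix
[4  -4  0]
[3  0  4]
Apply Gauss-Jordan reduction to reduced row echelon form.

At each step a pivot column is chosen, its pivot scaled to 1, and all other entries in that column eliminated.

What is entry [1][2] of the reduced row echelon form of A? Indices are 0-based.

pivot(0,0)=4: scale R0 → (1, -1, 0)
  clear (1,0): R1 −= (3)R0 → (0, 3, 4)
pivot(1,1)=3: scale R1 → (0, 1, 4/3)
  clear (0,1): R0 −= (-1)R1 → (1, 0, 4/3)

M[1][2] = 4/3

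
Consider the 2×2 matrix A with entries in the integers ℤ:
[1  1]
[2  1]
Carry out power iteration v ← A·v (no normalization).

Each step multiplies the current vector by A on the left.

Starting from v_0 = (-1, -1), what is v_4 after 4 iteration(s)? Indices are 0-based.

v_0 = (-1, -1).
v_1 = A·v_0 = (-2, -3).
v_2 = A·v_1 = (-5, -7).
v_3 = A·v_2 = (-12, -17).
v_4 = A·v_3 = (-29, -41).

v_4 = (-29, -41)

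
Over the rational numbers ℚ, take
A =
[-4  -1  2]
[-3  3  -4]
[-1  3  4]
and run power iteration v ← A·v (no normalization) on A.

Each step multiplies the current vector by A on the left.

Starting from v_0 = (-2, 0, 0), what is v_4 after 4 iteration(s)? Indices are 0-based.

v_0 = (-2, 0, 0).
v_1 = A·v_0 = (8, 6, 2).
v_2 = A·v_1 = (-34, -14, 18).
v_3 = A·v_2 = (186, -12, 64).
v_4 = A·v_3 = (-604, -850, 34).

v_4 = (-604, -850, 34)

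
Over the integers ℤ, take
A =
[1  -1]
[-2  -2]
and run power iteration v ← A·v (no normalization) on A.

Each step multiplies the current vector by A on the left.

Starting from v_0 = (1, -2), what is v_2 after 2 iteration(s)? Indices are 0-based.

v_0 = (1, -2).
v_1 = A·v_0 = (3, 2).
v_2 = A·v_1 = (1, -10).

v_2 = (1, -10)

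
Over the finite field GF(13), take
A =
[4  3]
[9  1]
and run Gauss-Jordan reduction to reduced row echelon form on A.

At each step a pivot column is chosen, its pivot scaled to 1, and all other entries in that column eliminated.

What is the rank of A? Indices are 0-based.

step 1: normalize row 0 (÷4) = (1, 4)
  row 1: subtract 9×row0 = (0, 4)
step 2: normalize row 1 (÷4) = (0, 1)
  row 0: subtract 4×row1 = (1, 0)

rank = 2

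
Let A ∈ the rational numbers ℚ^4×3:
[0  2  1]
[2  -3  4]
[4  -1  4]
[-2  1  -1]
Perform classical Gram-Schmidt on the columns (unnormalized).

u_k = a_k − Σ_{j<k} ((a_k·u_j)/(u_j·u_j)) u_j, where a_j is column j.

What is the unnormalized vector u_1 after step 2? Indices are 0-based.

Step 1: u_0 = a_0 = (0, 2, 4, -2).
Step 2: u_1 = a_1 − (-1/2)·u_0 = (2, -2, 1, 0).

u_1 = (2, -2, 1, 0)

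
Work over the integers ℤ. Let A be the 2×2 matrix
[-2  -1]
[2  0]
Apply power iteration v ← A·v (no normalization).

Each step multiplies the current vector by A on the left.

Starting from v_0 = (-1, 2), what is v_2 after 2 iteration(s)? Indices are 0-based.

v_2 = (2, 0)

v_0 = (-1, 2).
v_1 = A·v_0 = (0, -2).
v_2 = A·v_1 = (2, 0).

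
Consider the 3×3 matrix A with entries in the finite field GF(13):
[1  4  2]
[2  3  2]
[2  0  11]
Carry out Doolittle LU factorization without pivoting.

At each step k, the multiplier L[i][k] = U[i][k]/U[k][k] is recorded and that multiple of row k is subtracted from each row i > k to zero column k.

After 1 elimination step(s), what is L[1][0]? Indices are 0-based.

k=0: U[0][0]=1
  eliminate (1,0): mult=2, new row 1: (0, 8, 11); set L[1][0]=2
  eliminate (2,0): mult=2, new row 2: (0, 5, 7); set L[2][0]=2

L[1][0] = 2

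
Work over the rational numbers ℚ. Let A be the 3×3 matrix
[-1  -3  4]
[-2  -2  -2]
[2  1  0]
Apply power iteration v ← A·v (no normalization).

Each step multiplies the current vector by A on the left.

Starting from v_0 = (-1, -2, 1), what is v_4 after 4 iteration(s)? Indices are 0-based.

v_0 = (-1, -2, 1).
v_1 = A·v_0 = (11, 4, -4).
v_2 = A·v_1 = (-39, -22, 26).
v_3 = A·v_2 = (209, 70, -100).
v_4 = A·v_3 = (-819, -358, 488).

v_4 = (-819, -358, 488)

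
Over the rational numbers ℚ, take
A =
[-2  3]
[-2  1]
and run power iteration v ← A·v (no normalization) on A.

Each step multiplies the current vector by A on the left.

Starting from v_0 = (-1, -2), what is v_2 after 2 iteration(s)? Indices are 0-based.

v_0 = (-1, -2).
v_1 = A·v_0 = (-4, 0).
v_2 = A·v_1 = (8, 8).

v_2 = (8, 8)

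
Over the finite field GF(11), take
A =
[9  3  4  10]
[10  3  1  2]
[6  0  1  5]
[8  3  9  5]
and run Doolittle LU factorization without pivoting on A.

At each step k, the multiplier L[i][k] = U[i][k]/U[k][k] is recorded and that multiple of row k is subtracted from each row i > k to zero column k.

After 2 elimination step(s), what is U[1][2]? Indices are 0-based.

k=0: U[0][0]=9
  eliminate (1,0): mult=6, new row 1: (0, 7, 10, 8); set L[1][0]=6
  eliminate (2,0): mult=8, new row 2: (0, 9, 2, 2); set L[2][0]=8
  eliminate (3,0): mult=7, new row 3: (0, 4, 3, 1); set L[3][0]=7
k=1: U[1][1]=7
  eliminate (2,1): mult=6, new row 2: (0, 0, 8, 9); set L[2][1]=6
  eliminate (3,1): mult=10, new row 3: (0, 0, 2, 9); set L[3][1]=10

U[1][2] = 10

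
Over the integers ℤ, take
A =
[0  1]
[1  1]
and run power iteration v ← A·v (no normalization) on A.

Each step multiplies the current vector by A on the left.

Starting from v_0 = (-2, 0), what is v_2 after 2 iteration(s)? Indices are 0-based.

v_2 = (-2, -2)

v_0 = (-2, 0).
v_1 = A·v_0 = (0, -2).
v_2 = A·v_1 = (-2, -2).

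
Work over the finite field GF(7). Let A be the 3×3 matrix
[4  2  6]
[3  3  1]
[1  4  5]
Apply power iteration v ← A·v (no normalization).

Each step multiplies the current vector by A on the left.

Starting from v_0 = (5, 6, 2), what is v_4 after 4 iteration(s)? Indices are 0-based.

v_4 = (2, 3, 4)

v_0 = (5, 6, 2).
v_1 = A·v_0 = (2, 0, 4).
v_2 = A·v_1 = (4, 3, 1).
v_3 = A·v_2 = (0, 1, 0).
v_4 = A·v_3 = (2, 3, 4).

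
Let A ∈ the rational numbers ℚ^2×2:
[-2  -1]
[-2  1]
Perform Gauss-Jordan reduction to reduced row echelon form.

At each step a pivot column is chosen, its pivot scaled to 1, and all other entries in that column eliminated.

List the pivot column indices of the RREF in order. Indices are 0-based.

pivot(0,0)=-2: scale R0 → (1, 1/2)
  clear (1,0): R1 −= (-2)R0 → (0, 2)
pivot(1,1)=2: scale R1 → (0, 1)
  clear (0,1): R0 −= (1/2)R1 → (1, 0)

pivot columns: 0, 1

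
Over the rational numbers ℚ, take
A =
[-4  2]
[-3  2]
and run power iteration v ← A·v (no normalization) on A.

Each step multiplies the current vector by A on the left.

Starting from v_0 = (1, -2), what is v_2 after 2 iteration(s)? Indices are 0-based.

v_2 = (18, 10)

v_0 = (1, -2).
v_1 = A·v_0 = (-8, -7).
v_2 = A·v_1 = (18, 10).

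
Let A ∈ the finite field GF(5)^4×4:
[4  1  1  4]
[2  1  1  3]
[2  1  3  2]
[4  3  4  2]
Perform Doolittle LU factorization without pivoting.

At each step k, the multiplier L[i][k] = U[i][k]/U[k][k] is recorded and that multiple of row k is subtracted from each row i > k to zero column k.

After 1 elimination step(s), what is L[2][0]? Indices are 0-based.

k=0: U[0][0]=4
  eliminate (1,0): mult=3, new row 1: (0, 3, 3, 1); set L[1][0]=3
  eliminate (2,0): mult=3, new row 2: (0, 3, 0, 0); set L[2][0]=3
  eliminate (3,0): mult=1, new row 3: (0, 2, 3, 3); set L[3][0]=1

L[2][0] = 3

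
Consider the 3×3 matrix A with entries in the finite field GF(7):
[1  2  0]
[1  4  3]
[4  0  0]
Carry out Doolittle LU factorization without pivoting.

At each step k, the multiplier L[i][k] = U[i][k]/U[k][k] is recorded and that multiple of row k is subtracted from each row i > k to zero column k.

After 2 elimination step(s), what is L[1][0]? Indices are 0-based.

Step 1: pivot at (0,0) is 1.
  row1 ← row1 − (1)·row0  ⇒  L[1][0]=1, U row1=(0, 2, 3)
  row2 ← row2 − (4)·row0  ⇒  L[2][0]=4, U row2=(0, 6, 0)
Step 2: pivot at (1,1) is 2.
  row2 ← row2 − (3)·row1  ⇒  L[2][1]=3, U row2=(0, 0, 5)

L[1][0] = 1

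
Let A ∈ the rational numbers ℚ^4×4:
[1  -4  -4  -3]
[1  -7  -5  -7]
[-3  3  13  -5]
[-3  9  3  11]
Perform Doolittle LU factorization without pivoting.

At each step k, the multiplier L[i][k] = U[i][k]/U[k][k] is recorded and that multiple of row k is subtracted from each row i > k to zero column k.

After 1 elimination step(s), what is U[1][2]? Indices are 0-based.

U[1][2] = -1

k=0: U[0][0]=1
  eliminate (1,0): mult=1, new row 1: (0, -3, -1, -4); set L[1][0]=1
  eliminate (2,0): mult=-3, new row 2: (0, -9, 1, -14); set L[2][0]=-3
  eliminate (3,0): mult=-3, new row 3: (0, -3, -9, 2); set L[3][0]=-3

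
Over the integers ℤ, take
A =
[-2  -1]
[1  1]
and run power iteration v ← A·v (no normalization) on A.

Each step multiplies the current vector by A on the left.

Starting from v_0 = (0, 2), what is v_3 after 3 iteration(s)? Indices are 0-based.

v_3 = (-4, 2)

v_0 = (0, 2).
v_1 = A·v_0 = (-2, 2).
v_2 = A·v_1 = (2, 0).
v_3 = A·v_2 = (-4, 2).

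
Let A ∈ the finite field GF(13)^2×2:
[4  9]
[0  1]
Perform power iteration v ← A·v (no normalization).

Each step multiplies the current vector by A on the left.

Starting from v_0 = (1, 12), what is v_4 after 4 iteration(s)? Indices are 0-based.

v_4 = (11, 12)

v_0 = (1, 12).
v_1 = A·v_0 = (8, 12).
v_2 = A·v_1 = (10, 12).
v_3 = A·v_2 = (5, 12).
v_4 = A·v_3 = (11, 12).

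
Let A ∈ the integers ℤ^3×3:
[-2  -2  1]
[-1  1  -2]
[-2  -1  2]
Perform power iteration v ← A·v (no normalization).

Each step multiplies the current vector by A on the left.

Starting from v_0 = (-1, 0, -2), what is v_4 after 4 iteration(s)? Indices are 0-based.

v_4 = (-75, 48, -39)

v_0 = (-1, 0, -2).
v_1 = A·v_0 = (0, 5, -2).
v_2 = A·v_1 = (-12, 9, -9).
v_3 = A·v_2 = (-3, 39, -3).
v_4 = A·v_3 = (-75, 48, -39).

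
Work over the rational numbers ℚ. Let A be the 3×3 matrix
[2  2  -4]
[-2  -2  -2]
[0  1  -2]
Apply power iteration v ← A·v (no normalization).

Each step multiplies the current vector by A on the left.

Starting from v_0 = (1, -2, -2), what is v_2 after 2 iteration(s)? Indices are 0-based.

v_2 = (16, -28, 2)

v_0 = (1, -2, -2).
v_1 = A·v_0 = (6, 6, 2).
v_2 = A·v_1 = (16, -28, 2).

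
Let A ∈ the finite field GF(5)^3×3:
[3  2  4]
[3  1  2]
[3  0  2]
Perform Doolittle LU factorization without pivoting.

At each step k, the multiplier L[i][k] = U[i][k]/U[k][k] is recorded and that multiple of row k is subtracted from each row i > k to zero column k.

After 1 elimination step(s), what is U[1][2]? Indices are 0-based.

U[1][2] = 3

k=0: U[0][0]=3
  eliminate (1,0): mult=1, new row 1: (0, 4, 3); set L[1][0]=1
  eliminate (2,0): mult=1, new row 2: (0, 3, 3); set L[2][0]=1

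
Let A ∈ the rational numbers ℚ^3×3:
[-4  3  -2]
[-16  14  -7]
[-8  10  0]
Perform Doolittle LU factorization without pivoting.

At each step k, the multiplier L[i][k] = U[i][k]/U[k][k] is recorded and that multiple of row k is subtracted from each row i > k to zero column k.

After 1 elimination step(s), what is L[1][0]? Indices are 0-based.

L[1][0] = 4

k=0: U[0][0]=-4
  eliminate (1,0): mult=4, new row 1: (0, 2, 1); set L[1][0]=4
  eliminate (2,0): mult=2, new row 2: (0, 4, 4); set L[2][0]=2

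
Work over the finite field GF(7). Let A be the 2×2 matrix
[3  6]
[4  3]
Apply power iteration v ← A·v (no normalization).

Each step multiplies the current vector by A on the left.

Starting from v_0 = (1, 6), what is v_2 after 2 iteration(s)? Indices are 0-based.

v_2 = (4, 5)

v_0 = (1, 6).
v_1 = A·v_0 = (4, 1).
v_2 = A·v_1 = (4, 5).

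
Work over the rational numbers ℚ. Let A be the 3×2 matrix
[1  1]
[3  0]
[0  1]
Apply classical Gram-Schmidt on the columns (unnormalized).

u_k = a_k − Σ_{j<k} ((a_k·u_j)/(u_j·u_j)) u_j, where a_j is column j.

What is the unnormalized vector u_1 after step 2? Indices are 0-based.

u_1 = (9/10, -3/10, 1)

Step 1: u_0 = a_0 = (1, 3, 0).
Step 2: u_1 = a_1 − (1/10)·u_0 = (9/10, -3/10, 1).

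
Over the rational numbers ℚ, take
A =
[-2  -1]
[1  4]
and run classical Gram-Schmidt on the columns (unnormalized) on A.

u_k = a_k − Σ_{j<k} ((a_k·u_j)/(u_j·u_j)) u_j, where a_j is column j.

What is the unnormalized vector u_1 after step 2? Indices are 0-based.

Step 1: u_0 = a_0 = (-2, 1).
Step 2: u_1 = a_1 − (6/5)·u_0 = (7/5, 14/5).

u_1 = (7/5, 14/5)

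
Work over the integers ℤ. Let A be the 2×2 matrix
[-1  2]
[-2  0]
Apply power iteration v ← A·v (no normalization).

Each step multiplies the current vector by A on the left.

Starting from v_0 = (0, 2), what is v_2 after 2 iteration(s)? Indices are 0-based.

v_0 = (0, 2).
v_1 = A·v_0 = (4, 0).
v_2 = A·v_1 = (-4, -8).

v_2 = (-4, -8)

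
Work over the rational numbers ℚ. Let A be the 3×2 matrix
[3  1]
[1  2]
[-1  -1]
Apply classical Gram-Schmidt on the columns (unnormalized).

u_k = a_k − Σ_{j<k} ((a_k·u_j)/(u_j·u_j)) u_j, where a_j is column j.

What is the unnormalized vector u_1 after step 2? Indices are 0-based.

Step 1: u_0 = a_0 = (3, 1, -1).
Step 2: u_1 = a_1 − (6/11)·u_0 = (-7/11, 16/11, -5/11).

u_1 = (-7/11, 16/11, -5/11)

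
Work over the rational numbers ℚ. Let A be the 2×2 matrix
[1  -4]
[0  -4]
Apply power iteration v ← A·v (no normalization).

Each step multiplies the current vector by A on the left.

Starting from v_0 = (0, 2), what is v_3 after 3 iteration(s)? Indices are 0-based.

v_3 = (-104, -128)

v_0 = (0, 2).
v_1 = A·v_0 = (-8, -8).
v_2 = A·v_1 = (24, 32).
v_3 = A·v_2 = (-104, -128).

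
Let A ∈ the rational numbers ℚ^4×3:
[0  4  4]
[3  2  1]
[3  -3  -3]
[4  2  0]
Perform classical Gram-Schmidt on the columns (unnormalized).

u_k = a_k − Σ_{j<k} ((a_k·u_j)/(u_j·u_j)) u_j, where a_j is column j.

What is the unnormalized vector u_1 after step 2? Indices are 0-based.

Step 1: u_0 = a_0 = (0, 3, 3, 4).
Step 2: u_1 = a_1 − (5/34)·u_0 = (4, 53/34, -117/34, 24/17).

u_1 = (4, 53/34, -117/34, 24/17)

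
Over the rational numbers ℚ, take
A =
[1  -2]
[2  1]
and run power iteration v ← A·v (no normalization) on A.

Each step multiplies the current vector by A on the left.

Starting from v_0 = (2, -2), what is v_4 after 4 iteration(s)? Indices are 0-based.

v_4 = (-62, -34)

v_0 = (2, -2).
v_1 = A·v_0 = (6, 2).
v_2 = A·v_1 = (2, 14).
v_3 = A·v_2 = (-26, 18).
v_4 = A·v_3 = (-62, -34).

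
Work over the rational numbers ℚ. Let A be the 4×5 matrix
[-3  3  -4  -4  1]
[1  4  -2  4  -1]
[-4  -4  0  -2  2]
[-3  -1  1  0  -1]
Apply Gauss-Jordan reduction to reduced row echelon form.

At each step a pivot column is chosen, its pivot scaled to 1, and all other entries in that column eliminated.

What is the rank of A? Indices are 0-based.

rank = 4

step 1: normalize row 0 (÷-3) = (1, -1, 4/3, 4/3, -1/3)
  row 1: subtract 1×row0 = (0, 5, -10/3, 8/3, -2/3)
  row 2: subtract -4×row0 = (0, -8, 16/3, 10/3, 2/3)
  row 3: subtract -3×row0 = (0, -4, 5, 4, -2)
step 2: normalize row 1 (÷5) = (0, 1, -2/3, 8/15, -2/15)
  row 0: subtract -1×row1 = (1, 0, 2/3, 28/15, -7/15)
  row 2: subtract -8×row1 = (0, 0, 0, 38/5, -2/5)
  row 3: subtract -4×row1 = (0, 0, 7/3, 92/15, -38/15)
step 3: exchange rows 2,3
step 3: normalize row 2 (÷7/3) = (0, 0, 1, 92/35, -38/35)
  row 0: subtract 2/3×row2 = (1, 0, 0, 4/35, 9/35)
  row 1: subtract -2/3×row2 = (0, 1, 0, 16/7, -6/7)
step 4: normalize row 3 (÷38/5) = (0, 0, 0, 1, -1/19)
  row 0: subtract 4/35×row3 = (1, 0, 0, 0, 5/19)
  row 1: subtract 16/7×row3 = (0, 1, 0, 0, -14/19)
  row 2: subtract 92/35×row3 = (0, 0, 1, 0, -18/19)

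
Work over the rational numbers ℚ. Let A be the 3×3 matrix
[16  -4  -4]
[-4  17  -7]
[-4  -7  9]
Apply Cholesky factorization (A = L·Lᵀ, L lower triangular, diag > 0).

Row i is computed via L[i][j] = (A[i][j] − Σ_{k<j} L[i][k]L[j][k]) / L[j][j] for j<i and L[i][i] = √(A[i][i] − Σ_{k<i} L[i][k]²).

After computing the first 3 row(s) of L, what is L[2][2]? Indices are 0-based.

L[2][2] = 2

Step 1: L[0][0] = √(16) = 4.
  L[1][0] = (-4) / L[0][0] = -1.
Step 2: L[1][1] = √(16) = 4.
  L[2][0] = (-4) / L[0][0] = -1.
  L[2][1] = (-8) / L[1][1] = -2.
Step 3: L[2][2] = √(4) = 2.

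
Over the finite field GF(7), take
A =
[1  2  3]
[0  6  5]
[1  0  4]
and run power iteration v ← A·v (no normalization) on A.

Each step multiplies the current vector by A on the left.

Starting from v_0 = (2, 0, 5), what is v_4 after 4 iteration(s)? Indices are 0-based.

v_0 = (2, 0, 5).
v_1 = A·v_0 = (3, 4, 1).
v_2 = A·v_1 = (0, 1, 0).
v_3 = A·v_2 = (2, 6, 0).
v_4 = A·v_3 = (0, 1, 2).

v_4 = (0, 1, 2)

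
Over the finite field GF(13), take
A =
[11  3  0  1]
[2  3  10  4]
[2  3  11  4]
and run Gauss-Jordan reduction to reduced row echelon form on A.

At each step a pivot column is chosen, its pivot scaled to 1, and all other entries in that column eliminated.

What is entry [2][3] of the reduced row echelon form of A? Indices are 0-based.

M[2][3] = 0

pivot(0,0)=11: scale R0 → (1, 5, 0, 6)
  clear (1,0): R1 −= (2)R0 → (0, 6, 10, 5)
  clear (2,0): R2 −= (2)R0 → (0, 6, 11, 5)
pivot(1,1)=6: scale R1 → (0, 1, 6, 3)
  clear (0,1): R0 −= (5)R1 → (1, 0, 9, 4)
  clear (2,1): R2 −= (6)R1 → (0, 0, 1, 0)
pivot(2,2)=1: scale R2 → (0, 0, 1, 0)
  clear (0,2): R0 −= (9)R2 → (1, 0, 0, 4)
  clear (1,2): R1 −= (6)R2 → (0, 1, 0, 3)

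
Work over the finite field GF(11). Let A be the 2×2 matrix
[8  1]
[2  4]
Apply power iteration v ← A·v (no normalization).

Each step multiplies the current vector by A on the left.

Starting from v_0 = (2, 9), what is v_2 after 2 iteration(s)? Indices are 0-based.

v_2 = (9, 1)

v_0 = (2, 9).
v_1 = A·v_0 = (3, 7).
v_2 = A·v_1 = (9, 1).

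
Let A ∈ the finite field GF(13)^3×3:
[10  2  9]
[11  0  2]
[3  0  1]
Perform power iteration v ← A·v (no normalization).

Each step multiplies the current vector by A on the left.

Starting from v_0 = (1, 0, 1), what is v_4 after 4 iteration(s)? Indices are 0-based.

v_0 = (1, 0, 1).
v_1 = A·v_0 = (6, 0, 4).
v_2 = A·v_1 = (5, 9, 9).
v_3 = A·v_2 = (6, 8, 11).
v_4 = A·v_3 = (6, 10, 3).

v_4 = (6, 10, 3)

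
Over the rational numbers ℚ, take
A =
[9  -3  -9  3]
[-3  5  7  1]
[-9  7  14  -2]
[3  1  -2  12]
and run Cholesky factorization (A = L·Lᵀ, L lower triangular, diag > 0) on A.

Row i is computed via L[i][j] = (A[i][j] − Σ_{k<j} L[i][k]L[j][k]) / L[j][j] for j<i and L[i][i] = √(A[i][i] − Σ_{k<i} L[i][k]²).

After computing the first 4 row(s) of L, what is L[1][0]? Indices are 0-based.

L[1][0] = -1

Step 1: L[0][0] = √(9) = 3.
  L[1][0] = (-3) / L[0][0] = -1.
Step 2: L[1][1] = √(4) = 2.
  L[2][0] = (-9) / L[0][0] = -3.
  L[2][1] = (4) / L[1][1] = 2.
Step 3: L[2][2] = √(1) = 1.
  L[3][0] = (3) / L[0][0] = 1.
  L[3][1] = (2) / L[1][1] = 1.
  L[3][2] = (-1) / L[2][2] = -1.
Step 4: L[3][3] = √(9) = 3.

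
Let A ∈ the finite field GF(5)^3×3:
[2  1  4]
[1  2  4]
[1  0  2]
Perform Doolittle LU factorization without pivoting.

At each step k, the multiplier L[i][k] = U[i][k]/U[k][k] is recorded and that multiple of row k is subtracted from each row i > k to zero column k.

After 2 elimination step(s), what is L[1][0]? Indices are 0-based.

L[1][0] = 3

k=0: U[0][0]=2
  eliminate (1,0): mult=3, new row 1: (0, 4, 2); set L[1][0]=3
  eliminate (2,0): mult=3, new row 2: (0, 2, 0); set L[2][0]=3
k=1: U[1][1]=4
  eliminate (2,1): mult=3, new row 2: (0, 0, 4); set L[2][1]=3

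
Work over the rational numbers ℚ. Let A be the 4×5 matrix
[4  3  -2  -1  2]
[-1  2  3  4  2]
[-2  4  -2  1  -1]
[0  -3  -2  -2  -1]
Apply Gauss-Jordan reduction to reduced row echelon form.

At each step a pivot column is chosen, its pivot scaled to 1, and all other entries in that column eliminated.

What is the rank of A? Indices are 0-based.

[1] R0 /= 4  ⇒  (1, 3/4, -1/2, -1/4, 1/2)
     R1 -= -1·R0  ⇒  (0, 11/4, 5/2, 15/4, 5/2)
     R2 -= -2·R0  ⇒  (0, 11/2, -3, 1/2, 0)
[2] R1 /= 11/4  ⇒  (0, 1, 10/11, 15/11, 10/11)
     R0 -= 3/4·R1  ⇒  (1, 0, -13/11, -14/11, -2/11)
     R2 -= 11/2·R1  ⇒  (0, 0, -8, -7, -5)
     R3 -= -3·R1  ⇒  (0, 0, 8/11, 23/11, 19/11)
[3] R2 /= -8  ⇒  (0, 0, 1, 7/8, 5/8)
     R0 -= -13/11·R2  ⇒  (1, 0, 0, -21/88, 49/88)
     R1 -= 10/11·R2  ⇒  (0, 1, 0, 25/44, 15/44)
     R3 -= 8/11·R2  ⇒  (0, 0, 0, 16/11, 14/11)
[4] R3 /= 16/11  ⇒  (0, 0, 0, 1, 7/8)
     R0 -= -21/88·R3  ⇒  (1, 0, 0, 0, 49/64)
     R1 -= 25/44·R3  ⇒  (0, 1, 0, 0, -5/32)
     R2 -= 7/8·R3  ⇒  (0, 0, 1, 0, -9/64)

rank = 4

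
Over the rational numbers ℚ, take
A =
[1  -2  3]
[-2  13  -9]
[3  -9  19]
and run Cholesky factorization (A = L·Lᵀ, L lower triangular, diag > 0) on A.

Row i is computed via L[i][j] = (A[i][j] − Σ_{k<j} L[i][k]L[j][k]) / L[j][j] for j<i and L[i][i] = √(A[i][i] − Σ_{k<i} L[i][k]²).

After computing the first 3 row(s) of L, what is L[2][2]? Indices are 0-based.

Step 1: L[0][0] = √(1) = 1.
  L[1][0] = (-2) / L[0][0] = -2.
Step 2: L[1][1] = √(9) = 3.
  L[2][0] = (3) / L[0][0] = 3.
  L[2][1] = (-3) / L[1][1] = -1.
Step 3: L[2][2] = √(9) = 3.

L[2][2] = 3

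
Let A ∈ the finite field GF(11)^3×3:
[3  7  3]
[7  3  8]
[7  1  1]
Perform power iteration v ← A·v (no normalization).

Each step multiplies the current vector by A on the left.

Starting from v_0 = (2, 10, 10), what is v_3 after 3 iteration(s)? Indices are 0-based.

v_0 = (2, 10, 10).
v_1 = A·v_0 = (7, 3, 1).
v_2 = A·v_1 = (1, 0, 9).
v_3 = A·v_2 = (8, 2, 5).

v_3 = (8, 2, 5)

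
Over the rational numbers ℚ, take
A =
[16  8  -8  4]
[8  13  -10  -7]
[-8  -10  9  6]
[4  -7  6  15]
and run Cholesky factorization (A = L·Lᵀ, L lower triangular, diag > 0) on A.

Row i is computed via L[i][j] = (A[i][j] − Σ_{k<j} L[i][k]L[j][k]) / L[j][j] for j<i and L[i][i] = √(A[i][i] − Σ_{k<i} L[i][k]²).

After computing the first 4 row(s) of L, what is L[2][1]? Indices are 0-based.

Step 1: L[0][0] = √(16) = 4.
  L[1][0] = (8) / L[0][0] = 2.
Step 2: L[1][1] = √(9) = 3.
  L[2][0] = (-8) / L[0][0] = -2.
  L[2][1] = (-6) / L[1][1] = -2.
Step 3: L[2][2] = √(1) = 1.
  L[3][0] = (4) / L[0][0] = 1.
  L[3][1] = (-9) / L[1][1] = -3.
  L[3][2] = (2) / L[2][2] = 2.
Step 4: L[3][3] = √(1) = 1.

L[2][1] = -2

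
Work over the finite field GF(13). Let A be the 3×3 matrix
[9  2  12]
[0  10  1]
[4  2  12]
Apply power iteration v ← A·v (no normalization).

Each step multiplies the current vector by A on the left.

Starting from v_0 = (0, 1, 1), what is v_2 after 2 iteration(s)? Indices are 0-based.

v_2 = (4, 7, 12)

v_0 = (0, 1, 1).
v_1 = A·v_0 = (1, 11, 1).
v_2 = A·v_1 = (4, 7, 12).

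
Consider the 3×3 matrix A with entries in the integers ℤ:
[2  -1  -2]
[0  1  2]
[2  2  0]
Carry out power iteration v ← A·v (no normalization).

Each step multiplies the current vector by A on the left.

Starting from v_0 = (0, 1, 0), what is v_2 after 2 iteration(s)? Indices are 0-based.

v_0 = (0, 1, 0).
v_1 = A·v_0 = (-1, 1, 2).
v_2 = A·v_1 = (-7, 5, 0).

v_2 = (-7, 5, 0)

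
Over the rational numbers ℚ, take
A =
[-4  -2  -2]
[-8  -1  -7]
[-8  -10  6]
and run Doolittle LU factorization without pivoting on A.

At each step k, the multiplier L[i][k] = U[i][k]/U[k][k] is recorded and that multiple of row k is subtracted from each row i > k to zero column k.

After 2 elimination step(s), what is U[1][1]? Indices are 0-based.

Step 1: pivot at (0,0) is -4.
  row1 ← row1 − (2)·row0  ⇒  L[1][0]=2, U row1=(0, 3, -3)
  row2 ← row2 − (2)·row0  ⇒  L[2][0]=2, U row2=(0, -6, 10)
Step 2: pivot at (1,1) is 3.
  row2 ← row2 − (-2)·row1  ⇒  L[2][1]=-2, U row2=(0, 0, 4)

U[1][1] = 3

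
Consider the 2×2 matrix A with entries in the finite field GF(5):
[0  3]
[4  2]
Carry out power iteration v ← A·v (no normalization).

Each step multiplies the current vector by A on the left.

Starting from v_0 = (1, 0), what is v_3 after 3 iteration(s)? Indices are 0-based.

v_3 = (4, 4)

v_0 = (1, 0).
v_1 = A·v_0 = (0, 4).
v_2 = A·v_1 = (2, 3).
v_3 = A·v_2 = (4, 4).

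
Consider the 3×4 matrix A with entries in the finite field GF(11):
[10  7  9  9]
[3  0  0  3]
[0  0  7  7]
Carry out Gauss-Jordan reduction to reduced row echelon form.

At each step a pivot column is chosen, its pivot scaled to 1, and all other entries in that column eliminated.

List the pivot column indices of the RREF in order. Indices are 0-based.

[1] R0 /= 10  ⇒  (1, 4, 2, 2)
     R1 -= 3·R0  ⇒  (0, 10, 5, 8)
[2] R1 /= 10  ⇒  (0, 1, 6, 3)
     R0 -= 4·R1  ⇒  (1, 0, 0, 1)
[3] R2 /= 7  ⇒  (0, 0, 1, 1)
     R1 -= 6·R2  ⇒  (0, 1, 0, 8)

pivot columns: 0, 1, 2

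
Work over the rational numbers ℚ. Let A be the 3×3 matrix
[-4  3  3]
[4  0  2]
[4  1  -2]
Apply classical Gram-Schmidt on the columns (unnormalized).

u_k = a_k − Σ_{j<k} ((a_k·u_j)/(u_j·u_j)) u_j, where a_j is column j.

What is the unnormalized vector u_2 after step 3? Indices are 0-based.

Step 1: u_0 = a_0 = (-4, 4, 4).
Step 2: u_1 = a_1 − (-1/6)·u_0 = (7/3, 2/3, 5/3).
Step 3: u_2 = a_2 − (-1/4)·u_0 − (15/26)·u_1 = (17/26, 34/13, -51/26).

u_2 = (17/26, 34/13, -51/26)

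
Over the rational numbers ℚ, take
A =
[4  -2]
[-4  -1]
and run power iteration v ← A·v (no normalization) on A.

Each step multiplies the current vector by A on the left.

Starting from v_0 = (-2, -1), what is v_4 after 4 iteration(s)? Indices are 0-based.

v_4 = (-1098, 639)

v_0 = (-2, -1).
v_1 = A·v_0 = (-6, 9).
v_2 = A·v_1 = (-42, 15).
v_3 = A·v_2 = (-198, 153).
v_4 = A·v_3 = (-1098, 639).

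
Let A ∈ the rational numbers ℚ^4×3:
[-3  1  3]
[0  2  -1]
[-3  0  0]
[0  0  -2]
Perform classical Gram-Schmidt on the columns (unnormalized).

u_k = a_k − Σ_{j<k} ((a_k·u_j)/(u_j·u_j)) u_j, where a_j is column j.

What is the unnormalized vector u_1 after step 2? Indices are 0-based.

u_1 = (1/2, 2, -1/2, 0)

Step 1: u_0 = a_0 = (-3, 0, -3, 0).
Step 2: u_1 = a_1 − (-1/6)·u_0 = (1/2, 2, -1/2, 0).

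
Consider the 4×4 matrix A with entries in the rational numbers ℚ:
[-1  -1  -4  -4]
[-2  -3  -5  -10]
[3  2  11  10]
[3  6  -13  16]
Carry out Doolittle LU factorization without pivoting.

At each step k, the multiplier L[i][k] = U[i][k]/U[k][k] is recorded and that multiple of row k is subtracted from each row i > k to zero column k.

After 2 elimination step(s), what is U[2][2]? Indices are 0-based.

Step 1: pivot at (0,0) is -1.
  row1 ← row1 − (2)·row0  ⇒  L[1][0]=2, U row1=(0, -1, 3, -2)
  row2 ← row2 − (-3)·row0  ⇒  L[2][0]=-3, U row2=(0, -1, -1, -2)
  row3 ← row3 − (-3)·row0  ⇒  L[3][0]=-3, U row3=(0, 3, -25, 4)
Step 2: pivot at (1,1) is -1.
  row2 ← row2 − (1)·row1  ⇒  L[2][1]=1, U row2=(0, 0, -4, 0)
  row3 ← row3 − (-3)·row1  ⇒  L[3][1]=-3, U row3=(0, 0, -16, -2)

U[2][2] = -4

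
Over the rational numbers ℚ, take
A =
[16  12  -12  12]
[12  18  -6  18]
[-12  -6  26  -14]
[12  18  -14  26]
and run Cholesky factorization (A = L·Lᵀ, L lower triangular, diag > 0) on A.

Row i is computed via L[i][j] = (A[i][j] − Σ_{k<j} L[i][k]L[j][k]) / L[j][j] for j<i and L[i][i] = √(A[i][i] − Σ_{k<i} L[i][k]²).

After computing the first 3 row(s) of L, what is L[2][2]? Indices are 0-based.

L[2][2] = 4

Step 1: L[0][0] = √(16) = 4.
  L[1][0] = (12) / L[0][0] = 3.
Step 2: L[1][1] = √(9) = 3.
  L[2][0] = (-12) / L[0][0] = -3.
  L[2][1] = (3) / L[1][1] = 1.
Step 3: L[2][2] = √(16) = 4.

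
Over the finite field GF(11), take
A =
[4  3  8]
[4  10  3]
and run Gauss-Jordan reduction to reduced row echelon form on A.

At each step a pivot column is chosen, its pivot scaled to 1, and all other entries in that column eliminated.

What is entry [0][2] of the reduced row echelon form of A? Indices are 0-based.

M[0][2] = 10

[1] R0 /= 4  ⇒  (1, 9, 2)
     R1 -= 4·R0  ⇒  (0, 7, 6)
[2] R1 /= 7  ⇒  (0, 1, 4)
     R0 -= 9·R1  ⇒  (1, 0, 10)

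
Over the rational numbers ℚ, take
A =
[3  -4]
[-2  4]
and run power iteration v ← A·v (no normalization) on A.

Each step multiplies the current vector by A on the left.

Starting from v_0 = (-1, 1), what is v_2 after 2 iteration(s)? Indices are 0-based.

v_0 = (-1, 1).
v_1 = A·v_0 = (-7, 6).
v_2 = A·v_1 = (-45, 38).

v_2 = (-45, 38)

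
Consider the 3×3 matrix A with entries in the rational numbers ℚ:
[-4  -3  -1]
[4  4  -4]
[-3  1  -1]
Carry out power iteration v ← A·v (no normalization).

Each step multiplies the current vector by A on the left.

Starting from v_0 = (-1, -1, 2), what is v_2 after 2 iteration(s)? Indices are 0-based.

v_0 = (-1, -1, 2).
v_1 = A·v_0 = (5, -16, 0).
v_2 = A·v_1 = (28, -44, -31).

v_2 = (28, -44, -31)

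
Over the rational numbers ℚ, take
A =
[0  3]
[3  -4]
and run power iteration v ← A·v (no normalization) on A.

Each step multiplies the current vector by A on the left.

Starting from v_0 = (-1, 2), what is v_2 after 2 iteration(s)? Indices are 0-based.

v_0 = (-1, 2).
v_1 = A·v_0 = (6, -11).
v_2 = A·v_1 = (-33, 62).

v_2 = (-33, 62)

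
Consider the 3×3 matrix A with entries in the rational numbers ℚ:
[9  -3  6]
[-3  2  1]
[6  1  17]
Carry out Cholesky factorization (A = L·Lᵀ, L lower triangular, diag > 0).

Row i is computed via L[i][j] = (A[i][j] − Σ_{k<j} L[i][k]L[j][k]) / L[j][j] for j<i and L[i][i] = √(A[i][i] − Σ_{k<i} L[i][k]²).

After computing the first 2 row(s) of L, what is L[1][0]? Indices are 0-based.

L[1][0] = -1

Step 1: L[0][0] = √(9) = 3.
  L[1][0] = (-3) / L[0][0] = -1.
Step 2: L[1][1] = √(1) = 1.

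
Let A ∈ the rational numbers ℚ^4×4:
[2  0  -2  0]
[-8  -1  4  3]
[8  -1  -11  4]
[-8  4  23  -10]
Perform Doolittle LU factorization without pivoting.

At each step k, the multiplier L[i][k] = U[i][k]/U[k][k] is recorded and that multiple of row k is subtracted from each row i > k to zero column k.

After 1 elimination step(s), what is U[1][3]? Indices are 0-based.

U[1][3] = 3

Step 1: pivot at (0,0) is 2.
  row1 ← row1 − (-4)·row0  ⇒  L[1][0]=-4, U row1=(0, -1, -4, 3)
  row2 ← row2 − (4)·row0  ⇒  L[2][0]=4, U row2=(0, -1, -3, 4)
  row3 ← row3 − (-4)·row0  ⇒  L[3][0]=-4, U row3=(0, 4, 15, -10)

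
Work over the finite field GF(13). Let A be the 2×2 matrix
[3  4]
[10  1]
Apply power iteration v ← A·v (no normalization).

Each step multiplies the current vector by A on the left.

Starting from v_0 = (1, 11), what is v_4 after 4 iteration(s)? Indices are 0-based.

v_4 = (5, 11)

v_0 = (1, 11).
v_1 = A·v_0 = (8, 8).
v_2 = A·v_1 = (4, 10).
v_3 = A·v_2 = (0, 11).
v_4 = A·v_3 = (5, 11).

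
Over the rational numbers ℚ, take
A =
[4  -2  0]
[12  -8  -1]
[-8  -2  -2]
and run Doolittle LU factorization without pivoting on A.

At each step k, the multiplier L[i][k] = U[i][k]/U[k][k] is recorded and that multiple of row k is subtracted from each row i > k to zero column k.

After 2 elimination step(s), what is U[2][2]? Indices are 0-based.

Step 1: pivot at (0,0) is 4.
  row1 ← row1 − (3)·row0  ⇒  L[1][0]=3, U row1=(0, -2, -1)
  row2 ← row2 − (-2)·row0  ⇒  L[2][0]=-2, U row2=(0, -6, -2)
Step 2: pivot at (1,1) is -2.
  row2 ← row2 − (3)·row1  ⇒  L[2][1]=3, U row2=(0, 0, 1)

U[2][2] = 1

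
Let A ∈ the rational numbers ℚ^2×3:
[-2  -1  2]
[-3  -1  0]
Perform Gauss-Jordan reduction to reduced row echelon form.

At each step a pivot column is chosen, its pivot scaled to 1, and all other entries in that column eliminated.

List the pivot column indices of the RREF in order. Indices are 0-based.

[1] R0 /= -2  ⇒  (1, 1/2, -1)
     R1 -= -3·R0  ⇒  (0, 1/2, -3)
[2] R1 /= 1/2  ⇒  (0, 1, -6)
     R0 -= 1/2·R1  ⇒  (1, 0, 2)

pivot columns: 0, 1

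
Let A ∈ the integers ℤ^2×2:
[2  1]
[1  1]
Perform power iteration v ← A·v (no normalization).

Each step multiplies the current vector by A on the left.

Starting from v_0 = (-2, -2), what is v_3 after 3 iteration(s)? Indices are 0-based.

v_3 = (-42, -26)

v_0 = (-2, -2).
v_1 = A·v_0 = (-6, -4).
v_2 = A·v_1 = (-16, -10).
v_3 = A·v_2 = (-42, -26).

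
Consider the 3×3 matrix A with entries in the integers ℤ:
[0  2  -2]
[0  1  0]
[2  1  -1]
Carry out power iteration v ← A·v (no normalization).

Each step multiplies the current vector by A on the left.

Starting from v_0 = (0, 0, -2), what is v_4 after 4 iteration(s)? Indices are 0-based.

v_4 = (28, 0, -10)

v_0 = (0, 0, -2).
v_1 = A·v_0 = (4, 0, 2).
v_2 = A·v_1 = (-4, 0, 6).
v_3 = A·v_2 = (-12, 0, -14).
v_4 = A·v_3 = (28, 0, -10).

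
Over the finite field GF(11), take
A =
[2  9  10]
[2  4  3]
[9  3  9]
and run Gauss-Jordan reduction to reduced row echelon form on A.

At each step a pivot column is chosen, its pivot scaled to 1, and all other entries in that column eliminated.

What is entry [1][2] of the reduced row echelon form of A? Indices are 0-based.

pivot(0,0)=2: scale R0 → (1, 10, 5)
  clear (1,0): R1 −= (2)R0 → (0, 6, 4)
  clear (2,0): R2 −= (9)R0 → (0, 1, 8)
pivot(1,1)=6: scale R1 → (0, 1, 8)
  clear (0,1): R0 −= (10)R1 → (1, 0, 2)
  clear (2,1): R2 −= (1)R1 → (0, 0, 0)
col 2: no nonzero at/below row 2; advance.

M[1][2] = 8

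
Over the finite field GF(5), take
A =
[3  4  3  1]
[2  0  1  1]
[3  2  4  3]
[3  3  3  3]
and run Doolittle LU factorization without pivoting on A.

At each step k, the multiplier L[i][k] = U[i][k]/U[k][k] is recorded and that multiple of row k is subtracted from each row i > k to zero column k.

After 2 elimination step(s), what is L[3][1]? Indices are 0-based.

k=0: U[0][0]=3
  eliminate (1,0): mult=4, new row 1: (0, 4, 4, 2); set L[1][0]=4
  eliminate (2,0): mult=1, new row 2: (0, 3, 1, 2); set L[2][0]=1
  eliminate (3,0): mult=1, new row 3: (0, 4, 0, 2); set L[3][0]=1
k=1: U[1][1]=4
  eliminate (2,1): mult=2, new row 2: (0, 0, 3, 3); set L[2][1]=2
  eliminate (3,1): mult=1, new row 3: (0, 0, 1, 0); set L[3][1]=1

L[3][1] = 1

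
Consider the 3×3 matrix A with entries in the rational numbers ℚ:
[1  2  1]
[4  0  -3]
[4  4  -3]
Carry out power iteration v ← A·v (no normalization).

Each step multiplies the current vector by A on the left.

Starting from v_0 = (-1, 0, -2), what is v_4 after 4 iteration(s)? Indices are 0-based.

v_0 = (-1, 0, -2).
v_1 = A·v_0 = (-3, 2, 2).
v_2 = A·v_1 = (3, -18, -10).
v_3 = A·v_2 = (-43, 42, -30).
v_4 = A·v_3 = (11, -82, 86).

v_4 = (11, -82, 86)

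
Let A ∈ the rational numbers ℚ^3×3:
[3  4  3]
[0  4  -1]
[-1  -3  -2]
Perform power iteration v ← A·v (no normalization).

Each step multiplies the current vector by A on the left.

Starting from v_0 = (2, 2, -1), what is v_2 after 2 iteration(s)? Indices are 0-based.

v_2 = (51, 42, -26)

v_0 = (2, 2, -1).
v_1 = A·v_0 = (11, 9, -6).
v_2 = A·v_1 = (51, 42, -26).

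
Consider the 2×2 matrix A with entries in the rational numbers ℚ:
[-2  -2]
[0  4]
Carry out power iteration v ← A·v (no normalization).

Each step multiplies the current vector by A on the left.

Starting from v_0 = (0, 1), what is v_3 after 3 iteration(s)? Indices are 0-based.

v_0 = (0, 1).
v_1 = A·v_0 = (-2, 4).
v_2 = A·v_1 = (-4, 16).
v_3 = A·v_2 = (-24, 64).

v_3 = (-24, 64)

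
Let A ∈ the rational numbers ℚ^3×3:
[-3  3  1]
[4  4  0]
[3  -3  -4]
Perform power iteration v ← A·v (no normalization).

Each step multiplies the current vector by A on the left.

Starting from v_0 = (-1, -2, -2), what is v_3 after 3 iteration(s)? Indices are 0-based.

v_0 = (-1, -2, -2).
v_1 = A·v_0 = (-5, -12, 11).
v_2 = A·v_1 = (-10, -68, -23).
v_3 = A·v_2 = (-197, -312, 266).

v_3 = (-197, -312, 266)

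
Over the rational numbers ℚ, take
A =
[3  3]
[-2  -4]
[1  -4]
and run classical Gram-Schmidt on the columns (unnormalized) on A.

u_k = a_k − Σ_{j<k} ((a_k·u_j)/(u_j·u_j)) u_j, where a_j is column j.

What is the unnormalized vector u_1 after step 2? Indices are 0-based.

u_1 = (3/14, -15/7, -69/14)

Step 1: u_0 = a_0 = (3, -2, 1).
Step 2: u_1 = a_1 − (13/14)·u_0 = (3/14, -15/7, -69/14).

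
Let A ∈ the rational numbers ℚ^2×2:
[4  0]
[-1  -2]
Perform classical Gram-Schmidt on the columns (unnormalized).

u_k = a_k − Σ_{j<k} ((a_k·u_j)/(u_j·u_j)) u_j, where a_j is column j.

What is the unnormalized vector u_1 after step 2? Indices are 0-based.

u_1 = (-8/17, -32/17)

Step 1: u_0 = a_0 = (4, -1).
Step 2: u_1 = a_1 − (2/17)·u_0 = (-8/17, -32/17).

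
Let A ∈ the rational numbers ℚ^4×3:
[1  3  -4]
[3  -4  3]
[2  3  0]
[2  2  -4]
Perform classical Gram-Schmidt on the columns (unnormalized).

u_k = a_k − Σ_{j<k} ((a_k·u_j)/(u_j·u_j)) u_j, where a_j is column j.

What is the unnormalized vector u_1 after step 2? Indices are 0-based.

u_1 = (53/18, -25/6, 26/9, 17/9)

Step 1: u_0 = a_0 = (1, 3, 2, 2).
Step 2: u_1 = a_1 − (1/18)·u_0 = (53/18, -25/6, 26/9, 17/9).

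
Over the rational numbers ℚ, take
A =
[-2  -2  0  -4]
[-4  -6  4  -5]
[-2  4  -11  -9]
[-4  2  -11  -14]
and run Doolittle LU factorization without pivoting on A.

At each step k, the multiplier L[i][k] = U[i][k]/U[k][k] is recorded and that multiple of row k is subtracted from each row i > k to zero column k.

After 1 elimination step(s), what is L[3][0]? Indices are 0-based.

L[3][0] = 2

k=0: U[0][0]=-2
  eliminate (1,0): mult=2, new row 1: (0, -2, 4, 3); set L[1][0]=2
  eliminate (2,0): mult=1, new row 2: (0, 6, -11, -5); set L[2][0]=1
  eliminate (3,0): mult=2, new row 3: (0, 6, -11, -6); set L[3][0]=2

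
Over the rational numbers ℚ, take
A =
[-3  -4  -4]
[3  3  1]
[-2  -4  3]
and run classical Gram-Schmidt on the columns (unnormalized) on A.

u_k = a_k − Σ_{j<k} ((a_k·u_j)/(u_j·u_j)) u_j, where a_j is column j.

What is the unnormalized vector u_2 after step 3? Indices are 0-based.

u_2 = (-174/61, -116/61, 87/61)

Step 1: u_0 = a_0 = (-3, 3, -2).
Step 2: u_1 = a_1 − (29/22)·u_0 = (-1/22, -21/22, -15/11).
Step 3: u_2 = a_2 − (9/22)·u_0 − (-107/61)·u_1 = (-174/61, -116/61, 87/61).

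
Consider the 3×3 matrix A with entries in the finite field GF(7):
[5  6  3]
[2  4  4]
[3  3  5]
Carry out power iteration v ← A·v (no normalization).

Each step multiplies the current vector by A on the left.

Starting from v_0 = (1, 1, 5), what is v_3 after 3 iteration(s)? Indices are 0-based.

v_0 = (1, 1, 5).
v_1 = A·v_0 = (5, 5, 3).
v_2 = A·v_1 = (1, 0, 3).
v_3 = A·v_2 = (0, 0, 4).

v_3 = (0, 0, 4)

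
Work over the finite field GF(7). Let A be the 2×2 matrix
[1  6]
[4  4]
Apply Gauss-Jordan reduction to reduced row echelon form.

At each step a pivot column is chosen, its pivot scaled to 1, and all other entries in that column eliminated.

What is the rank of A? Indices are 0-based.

rank = 2

[1] R0 /= 1  ⇒  (1, 6)
     R1 -= 4·R0  ⇒  (0, 1)
[2] R1 /= 1  ⇒  (0, 1)
     R0 -= 6·R1  ⇒  (1, 0)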